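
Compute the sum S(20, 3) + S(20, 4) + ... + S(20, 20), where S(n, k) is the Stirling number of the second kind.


By definition, S(n, k) counts partitions of an n-set into exactly k nonempty blocks.
Computing row n = 20 for k = 3..20:
S(20, k): 580606446, 45232115901, 749206090500, 4306078895384, 11143554045652, 15170932662679, 12011282644725, 5917584964655, 1900842429486, 411016633391, 61068660380, 6302524580, 452329200, 22350954, 741285, 15675, 190, 1
Sum = 51724157711084.

51724157711084


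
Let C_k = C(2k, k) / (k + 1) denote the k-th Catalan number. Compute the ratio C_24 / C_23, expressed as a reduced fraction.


Using C_k = (2k)! / (k! (k+1)!), the ratio C_{k+1}/C_k simplifies to
C_{k+1}/C_k = [(2k+2)! / ((k+1)! (k+2)!)] * [k! (k+1)! / (2k)!]
 = (2k+2)(2k+1) / ((k+1)(k+2)) = 2(2k+1) / (k+2).
For k = 23: 2(2*23 + 1) / (23 + 2) = 94/25 = 94/25.

94/25


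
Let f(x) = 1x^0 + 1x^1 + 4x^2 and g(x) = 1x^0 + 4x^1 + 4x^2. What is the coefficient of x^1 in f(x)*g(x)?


Cauchy product at x^1:
1*4 + 1*1
= 5

5


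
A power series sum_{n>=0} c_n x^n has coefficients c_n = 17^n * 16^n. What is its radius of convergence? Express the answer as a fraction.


By the root test (Cauchy-Hadamard), the radius is R = 1 / limsup_n |c_n|^(1/n).
Here |c_n|^(1/n) = (17^n * 16^n)^(1/n) = 17 * 16 = 272 for all n.
So R = 1/272 = 1/272.

1/272


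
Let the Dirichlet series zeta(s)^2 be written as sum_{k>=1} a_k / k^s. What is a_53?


The Dirichlet convolution of the constant function 1 with itself gives (1 * 1)(k) = sum_{d | k} 1 = d(k), the number of positive divisors of k.
Since zeta(s) = sum_{k>=1} 1/k^s, we have zeta(s)^2 = sum_{k>=1} d(k)/k^s, so a_k = d(k).
For k = 53: the divisors are 1, 53.
Count = 2.

2


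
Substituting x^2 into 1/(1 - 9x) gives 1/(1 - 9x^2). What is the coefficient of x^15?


Since 1/(1 - 9x^2) only has even powers of x,
the coefficient of x^15 (odd) is 0.

0


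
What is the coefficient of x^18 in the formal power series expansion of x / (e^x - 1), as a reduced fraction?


The exponential generating function for Bernoulli numbers is
x / (e^x - 1) = sum_{k>=0} B_k x^k / k!.
So the coefficient of x^18 in x / (e^x - 1) is B_18 / 18!.
Computing: B_18 = 43867/798, 18! = 6402373705728000, giving
43867/798 / 6402373705728000 = 43867/5109094217170944000.

43867/5109094217170944000


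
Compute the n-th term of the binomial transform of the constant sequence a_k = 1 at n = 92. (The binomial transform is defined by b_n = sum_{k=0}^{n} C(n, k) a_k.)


With a_k = 1 for all k, b_n = sum_{k=0}^{n} C(n, k) = 2^n by the binomial theorem.
For n = 92: 2^92 = 4951760157141521099596496896.

4951760157141521099596496896


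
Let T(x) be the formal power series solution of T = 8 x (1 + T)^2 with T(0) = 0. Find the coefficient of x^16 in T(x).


Apply the Lagrange inversion formula: if T = 8 x * phi(T) with phi(t) = (1 + t)^2, then [x^n] T = 8^n * (1/n) [t^(n-1)] phi(t)^n = 8^n * (1/n) [t^(n-1)] (1 + t)^(2n) = 8^n * (1/n) C(2n, n-1).
Using the identity C(2n, n-1) = C(2n, n) * n / (n+1), the unscaled factor equals C(2n, n) / (n+1) = C_n, the n-th Catalan number.
For n = 16: C_16 = C(32, 16) / 17 = 601080390/17 = 35357670.
With the 8^16 = 281474976710656 factor, the coefficient is 281474976710656 * 35357670 = 9952299339793060331520.

9952299339793060331520


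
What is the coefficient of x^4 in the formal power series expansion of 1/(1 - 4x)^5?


The general identity 1/(1 - c x)^r = sum_{k>=0} c^k C(k + r - 1, r - 1) x^k follows by substituting y = c x into 1/(1 - y)^r = sum_{k>=0} C(k + r - 1, r - 1) y^k.
For c = 4, r = 5, k = 4:
4^4 * C(8, 4) = 256 * 70 = 17920.

17920


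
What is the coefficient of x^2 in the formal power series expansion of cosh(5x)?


The Maclaurin series is cosh(t) = sum_{m>=0} t^(2m) / (2m)!, so substituting t = 5x, only even powers of x are nonzero, with coefficient of x^(2m) equal to 5^(2m) / (2m)!.
For x^2 the coefficient is 5^2/2! = 25/2 = 25/2.

25/2


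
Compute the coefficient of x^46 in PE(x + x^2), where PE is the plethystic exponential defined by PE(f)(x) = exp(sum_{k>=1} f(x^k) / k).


With f(x) = x + x^2, the exponent is sum_{k>=1} (x^k + x^(2k)) / k = -ln(1 - x) - ln(1 - x^2). Exponentiating:
PE(x + x^2) = 1 / ((1 - x)(1 - x^2)).
This is the generating function for partitions of n into parts of size 1 or 2. The number of 2's can be any j in 0..23, and the rest are 1's, so
[x^46] = floor(46/2) + 1 = 24.

24


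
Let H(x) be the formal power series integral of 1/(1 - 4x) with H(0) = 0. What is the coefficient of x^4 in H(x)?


1/(1 - 4x) = sum_{k>=0} 4^k x^k. Integrating termwise with H(0) = 0:
H(x) = sum_{k>=0} 4^k x^(k+1) / (k+1) = sum_{m>=1} 4^(m-1) x^m / m.
For m = 4: 4^3/4 = 64/4 = 16.

16


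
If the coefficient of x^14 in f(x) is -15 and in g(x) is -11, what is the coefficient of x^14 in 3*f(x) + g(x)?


Scalar multiplication scales coefficients: 3 * -15 = -45.
Then add the g coefficient: -45 + -11
= -56

-56


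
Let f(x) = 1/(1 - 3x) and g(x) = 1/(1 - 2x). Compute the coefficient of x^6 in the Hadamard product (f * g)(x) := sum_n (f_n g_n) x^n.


f has coefficients f_k = 3^k and g has coefficients g_k = 2^k, so the Hadamard product has coefficient (f*g)_k = 3^k * 2^k = 6^k.
For k = 6: 6^6 = 46656.

46656


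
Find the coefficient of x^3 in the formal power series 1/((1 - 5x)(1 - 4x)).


By partial fractions or Cauchy convolution:
The coefficient equals sum_{k=0}^{3} 5^k * 4^(3-k).
= 369

369


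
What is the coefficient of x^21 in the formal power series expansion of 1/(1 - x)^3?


The negative binomial / multiset identity is
1/(1 - x)^r = sum_{k>=0} C(k + r - 1, r - 1) x^k.
Here r = 3 and k = 21, so the coefficient is
C(21 + 2, 2) = C(23, 2)
= 253

253


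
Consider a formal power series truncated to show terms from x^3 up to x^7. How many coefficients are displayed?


From x^3 to x^7 inclusive, the count is 7 - 3 + 1 = 5.

5


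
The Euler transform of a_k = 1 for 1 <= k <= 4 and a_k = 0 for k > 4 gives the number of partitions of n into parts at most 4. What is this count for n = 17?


Partitions of 17 into parts at most 4:
Using generating function (1-x)^(-1)(1-x^2)^(-1)...(1-x^4)^(-1),
the coefficient of x^17 = 72

72


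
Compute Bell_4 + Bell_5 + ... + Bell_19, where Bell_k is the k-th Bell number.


Recall Bell_k counts set partitions of a k-set (with Bell_0 = 1 by convention).
Bell_4 through Bell_19: 15, 52, 203, 877, 4140, 21147, 115975, 678570, 4213597, 27644437, 190899322, 1382958545, 10480142147, 82864869804, 682076806159, 5832742205057
Sum = 15 + 52 + 203 + 877 + 4140 + 21147 + 115975 + 678570 + 4213597 + 27644437 + 190899322 + 1382958545 + 10480142147 + 82864869804 + 682076806159 + 5832742205057 = 6609770560047.

6609770560047


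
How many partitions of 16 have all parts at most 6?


Using the generating function (1-x)^(-1)(1-x^2)^(-1)...(1-x^6)^(-1),
the coefficient of x^16 counts these restricted partitions.
Result = 136

136


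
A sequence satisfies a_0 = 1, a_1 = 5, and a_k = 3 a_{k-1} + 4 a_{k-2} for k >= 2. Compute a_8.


The characteristic equation is t^2 - 3 t - 4 = 0, with roots r_1 = 4 and r_2 = -1 (so c_1 = r_1 + r_2, c_2 = -r_1 r_2 as required).
One can use the closed form a_n = A r_1^n + B r_2^n, but direct iteration is more reliable:
a_0 = 1, a_1 = 5, a_2 = 19, a_3 = 77, a_4 = 307, a_5 = 1229, a_6 = 4915, a_7 = 19661, a_8 = 78643.
So a_8 = 78643.

78643


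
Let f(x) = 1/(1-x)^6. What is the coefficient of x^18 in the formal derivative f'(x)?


Differentiate: d/dx [ 1/(1-x)^r ] = r / (1-x)^(r+1).
Here r = 6, so f'(x) = 6 / (1-x)^7.
The expansion of 1/(1-x)^(r+1) has coefficient of x^n equal to C(n+r, r).
So the coefficient of x^18 in f'(x) is
6 * C(24, 6) = 6 * 134596 = 807576

807576


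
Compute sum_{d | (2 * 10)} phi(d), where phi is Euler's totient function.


First, 2 * 10 = 20. One classical identity is sum_{d | n} phi(d) = n (each k in [1, n] has a unique gcd with n, and among the k's with gcd(k, n) = n/d there are phi(d) of them). So the sum equals 20. We also verify directly:
Divisors of 20: 1, 2, 4, 5, 10, 20.
phi values: 1, 1, 2, 4, 4, 8.
Sum = 20.

20


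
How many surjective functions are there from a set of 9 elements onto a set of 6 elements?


By inclusion-exclusion on which target elements are missed, the number of surjections from an n-set onto a k-set is
surj(n, k) = sum_{j=0}^{k} (-1)^j C(k, j) (k - j)^n.
Equivalently surj(n, k) = k! * S(n, k), where S(n, k) is the Stirling number of the second kind.
For n = 9, k = 6:
S(9, 6) = 2646, so
surj = 6! * 2646 = 720 * 2646 = 1905120.

1905120


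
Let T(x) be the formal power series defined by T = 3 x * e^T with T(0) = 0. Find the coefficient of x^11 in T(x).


Apply the Lagrange inversion formula: if T = 3 x * phi(T) with phi(t) = e^t, then
[x^n] T = 3^n * (1/n) [t^(n-1)] phi(t)^n = 3^n * (1/n) [t^(n-1)] e^(n t) = 3^n * (1/n) * n^(n-1) / (n-1)! = 3^n * n^(n-1) / n!.
When c = 1 this is the Cayley count of rooted labeled trees on n vertices, divided by n!.
For n = 11: 3^11 * 11^10 / 11! = 177147 * 25937424601/39916800 = 5156831600217/44800.

5156831600217/44800


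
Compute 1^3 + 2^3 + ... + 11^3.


This power sum has a closed form given by Faulhaber's formula
sum_{k=1}^{m} k^p = (1 / (p + 1)) * sum_{j=0}^{p} C(p + 1, j) B_j m^(p + 1 - j),
but for small m direct computation is fastest:
1 + 8 + 27 + 64 + 125 + 216 + 343 + 512 + 729 + 1000 + 1331 = 4356.

4356


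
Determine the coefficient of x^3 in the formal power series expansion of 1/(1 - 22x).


The geometric series identity gives 1/(1 - c x) = sum_{k>=0} c^k x^k, so the coefficient of x^k is c^k.
Here c = 22 and k = 3.
Computing: 22^3 = 10648

10648


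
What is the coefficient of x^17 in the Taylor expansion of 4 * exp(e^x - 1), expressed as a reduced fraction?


exp(e^x - 1) = sum_{k>=0} Bell_k x^k / k!, where Bell_k is the k-th Bell number.
So the coefficient of x^17 is 4 * Bell_17 / 17!.
Computing: Bell_17 = 82864869804 and 17! = 355687428096000, giving
4 * 82864869804/355687428096000 = 255755771/274450176000.

255755771/274450176000


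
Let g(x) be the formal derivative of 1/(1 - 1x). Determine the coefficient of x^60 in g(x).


Differentiate termwise: d/dx sum_{k>=0} 1^k x^k = sum_{k>=1} k 1^k x^(k-1) = sum_{j>=0} (j+1) 1^(j+1) x^j.
Equivalently, d/dx [1/(1 - 1x)] = 1/(1 - 1x)^2.
For j = 60: 61 * 1^61 = 61 * 1 = 61.

61


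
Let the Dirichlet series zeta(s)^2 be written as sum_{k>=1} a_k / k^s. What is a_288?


The Dirichlet convolution of the constant function 1 with itself gives (1 * 1)(k) = sum_{d | k} 1 = d(k), the number of positive divisors of k.
Since zeta(s) = sum_{k>=1} 1/k^s, we have zeta(s)^2 = sum_{k>=1} d(k)/k^s, so a_k = d(k).
For k = 288: the divisors are 1, 2, 3, 4, 6, 8, 9, 12, 16, 18, 24, 32, 36, 48, 72, 96, 144, 288.
Count = 18.

18


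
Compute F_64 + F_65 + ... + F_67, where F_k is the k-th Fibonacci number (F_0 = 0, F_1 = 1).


Use the identity sum_{k=0}^{N} F_k = F_{N+2} - 1 (which follows from F_{k+2} - F_{k+1} = F_k). Then
sum_{k=64}^{67} F_k = (F_{69} - 1) - (F_{65} - 1) = F_{69} - F_{65}.
Computing: F_{69} = 117669030460994, F_{65} = 17167680177565, so
Sum = 117669030460994 - 17167680177565 = 100501350283429.

100501350283429


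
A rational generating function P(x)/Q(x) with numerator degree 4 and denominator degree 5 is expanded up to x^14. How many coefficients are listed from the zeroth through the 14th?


Expanding up to x^14 gives the coefficients for x^0, x^1, ..., x^14.
That is 14 + 1 = 15 coefficients in total.

15


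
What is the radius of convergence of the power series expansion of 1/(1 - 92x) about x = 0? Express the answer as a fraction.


Expanding 1/(1 - 92x) = sum_{k>=0} 92^k x^k, the series converges when |92x| < 1, i.e., |x| < 1/92.
So the radius of convergence is 1/92 = 1/92.

1/92


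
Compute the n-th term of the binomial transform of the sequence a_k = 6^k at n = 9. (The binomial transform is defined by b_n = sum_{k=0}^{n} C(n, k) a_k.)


With a_k = 6^k, b_n = sum_{k=0}^{n} C(n, k) 6^k = (1 + 6)^n by the binomial theorem.
For n = 9: (1 + 6)^9 = 7^9 = 40353607.

40353607


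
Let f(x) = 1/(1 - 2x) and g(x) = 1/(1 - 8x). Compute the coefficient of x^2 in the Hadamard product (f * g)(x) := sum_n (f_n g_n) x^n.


f has coefficients f_k = 2^k and g has coefficients g_k = 8^k, so the Hadamard product has coefficient (f*g)_k = 2^k * 8^k = 16^k.
For k = 2: 16^2 = 256.

256


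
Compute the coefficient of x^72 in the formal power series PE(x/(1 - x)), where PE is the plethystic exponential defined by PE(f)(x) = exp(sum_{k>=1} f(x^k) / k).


For f(x) = x/(1 - x) we have
sum_{k>=1} f(x^k) / k = sum_{k>=1} (1/k) * x^k / (1 - x^k) = sum_{k, m >= 1} x^(k m) / k,
which after exponentiating simplifies to
PE(x/(1 - x)) = prod_{k>=1} 1 / (1 - x^k).
This is the generating function for the partition function p(n), so the coefficient of x^72 is p(72).
Computing p(72) by dynamic programming over parts 1, 2, ..., 72: p(72) = 5392783.

5392783


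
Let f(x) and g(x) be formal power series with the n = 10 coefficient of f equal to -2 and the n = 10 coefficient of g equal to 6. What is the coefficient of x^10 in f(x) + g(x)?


Addition of formal power series is termwise.
The coefficient of x^10 in f + g = -2 + 6
= 4

4


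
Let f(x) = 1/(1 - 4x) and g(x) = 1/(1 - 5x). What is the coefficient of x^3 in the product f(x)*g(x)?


The coefficient of x^n in f*g is the Cauchy product: sum_{k=0}^{n} a^k * b^(n-k).
With a=4, b=5, n=3:
sum_{k=0}^{3} 4^k * 5^(3-k)
= 369

369


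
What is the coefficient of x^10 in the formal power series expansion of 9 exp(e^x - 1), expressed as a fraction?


exp(e^x - 1) is the exponential generating function for the Bell numbers Bell_k: exp(e^x - 1) = sum_{k>=0} Bell_k x^k / k!.
So the coefficient of x^10 in 9 exp(e^x - 1) is 9 Bell_10 / 10!.
Computing: Bell_10 = 115975 and 10! = 3628800, giving
9 * 115975/3628800 = 4639/16128.

4639/16128


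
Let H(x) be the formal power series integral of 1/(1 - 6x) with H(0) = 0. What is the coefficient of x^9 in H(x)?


1/(1 - 6x) = sum_{k>=0} 6^k x^k. Integrating termwise with H(0) = 0:
H(x) = sum_{k>=0} 6^k x^(k+1) / (k+1) = sum_{m>=1} 6^(m-1) x^m / m.
For m = 9: 6^8/9 = 1679616/9 = 186624.

186624


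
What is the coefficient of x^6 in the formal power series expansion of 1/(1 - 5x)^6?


The general identity 1/(1 - c x)^r = sum_{k>=0} c^k C(k + r - 1, r - 1) x^k follows by substituting y = c x into 1/(1 - y)^r = sum_{k>=0} C(k + r - 1, r - 1) y^k.
For c = 5, r = 6, k = 6:
5^6 * C(11, 5) = 15625 * 462 = 7218750.

7218750


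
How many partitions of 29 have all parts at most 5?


Using the generating function (1-x)^(-1)(1-x^2)^(-1)...(1-x^5)^(-1),
the coefficient of x^29 counts these restricted partitions.
Result = 603

603


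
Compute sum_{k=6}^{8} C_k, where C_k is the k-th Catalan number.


C_6 through C_8: 132, 429, 1430
Sum = 132 + 429 + 1430
= 1991

1991


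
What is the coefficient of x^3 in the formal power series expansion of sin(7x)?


The Maclaurin series is sin(t) = sum_{k>=0} (-1)^k t^(2k+1) / (2k+1)!, so substituting t = 7x, only odd powers of x are nonzero, with coefficient of x^(2k+1) equal to (-1)^k 7^(2k+1) / (2k+1)!.
Write 3 = 2*1 + 1, giving the coefficient (-1)^1 * 7^3 / 3! = -343/6 = -343/6.

-343/6


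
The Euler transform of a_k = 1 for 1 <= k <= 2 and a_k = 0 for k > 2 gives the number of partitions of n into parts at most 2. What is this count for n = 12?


Partitions of 12 into parts at most 2:
Using generating function (1-x)^(-1)(1-x^2)^(-1),
the coefficient of x^12 = 7

7


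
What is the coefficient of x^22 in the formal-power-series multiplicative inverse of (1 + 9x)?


The inverse is 1/(1 + 9x). Apply the geometric identity 1/(1 - y) = sum_{k>=0} y^k with y = -9x:
1/(1 + 9x) = sum_{k>=0} (-9)^k x^k.
So the coefficient of x^22 is (-9)^22 = 984770902183611232881.

984770902183611232881


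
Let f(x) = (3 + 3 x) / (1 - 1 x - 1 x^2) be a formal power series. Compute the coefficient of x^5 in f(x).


Write f(x) = sum_{k>=0} a_k x^k. Multiplying both sides by 1 - 1 x - 1 x^2 gives
(1 - 1 x - 1 x^2) sum_{k>=0} a_k x^k = 3 + 3 x.
Matching coefficients:
 x^0: a_0 = 3
 x^1: a_1 - 1 a_0 = 3  =>  a_1 = 1*3 + 3 = 6
 x^k (k >= 2): a_k = 1 a_{k-1} + 1 a_{k-2}.
Iterating: a_2 = 9, a_3 = 15, a_4 = 24, a_5 = 39.
So the coefficient of x^5 is 39.

39


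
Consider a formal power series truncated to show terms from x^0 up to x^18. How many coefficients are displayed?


From x^0 to x^18 inclusive, the count is 18 - 0 + 1 = 19.

19


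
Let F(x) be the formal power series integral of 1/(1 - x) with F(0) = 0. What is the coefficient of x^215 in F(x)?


1/(1 - x) = sum_{k>=0} x^k. Integrating termwise and using F(0) = 0 gives
F(x) = sum_{k>=0} x^(k+1) / (k+1) = sum_{m>=1} x^m / m = -ln(1 - x).
So the coefficient of x^215 is 1/215 = 1/215.

1/215


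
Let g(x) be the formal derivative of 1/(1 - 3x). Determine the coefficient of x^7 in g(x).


Differentiate termwise: d/dx sum_{k>=0} 3^k x^k = sum_{k>=1} k 3^k x^(k-1) = sum_{j>=0} (j+1) 3^(j+1) x^j.
Equivalently, d/dx [1/(1 - 3x)] = 3/(1 - 3x)^2.
For j = 7: 8 * 3^8 = 8 * 6561 = 52488.

52488


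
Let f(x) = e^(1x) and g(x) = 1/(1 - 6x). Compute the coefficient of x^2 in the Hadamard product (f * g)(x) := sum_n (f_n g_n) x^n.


Expanding: f_k = 1^k/k! (from e^(1x)) and g_k = 6^k (from 1/(1 - 6x)). So the Hadamard coefficient (f * g)_k = 1^k 6^k / k! = (6)^k / k!.
For k = 2: 6^2/2! = 36/2 = 18.

18


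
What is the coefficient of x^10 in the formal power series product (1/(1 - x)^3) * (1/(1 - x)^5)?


Combine the factors: (1/(1 - x)^3) * (1/(1 - x)^5) = 1/(1 - x)^8.
Then use 1/(1 - x)^r = sum_{k>=0} C(k + r - 1, r - 1) x^k with r = 8 and k = 10:
C(17, 7) = 19448.

19448


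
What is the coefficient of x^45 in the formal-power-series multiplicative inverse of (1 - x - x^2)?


Let the inverse be f(x) = sum_{k>=0} a_k x^k. From f(x) * (1 - x - x^2) = 1 and matching coefficients:
 x^0: a_0 = 1.
 x^1: a_1 - a_0 = 0, so a_1 = 1.
 x^k (k >= 2): a_k - a_{k-1} - a_{k-2} = 0, i.e. a_k = a_{k-1} + a_{k-2}.
This is the Fibonacci-type recurrence shifted so that a_0 = a_1 = 1.
Iterating: a_0=1, a_1=1, a_2=2, a_3=3, a_4=5, a_5=8, a_6=13, a_7=21, a_8=34, a_9=55, ...
a_45 = 1836311903.

1836311903


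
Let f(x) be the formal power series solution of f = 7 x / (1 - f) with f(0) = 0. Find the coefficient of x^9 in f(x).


Apply Lagrange inversion: f = 7 x * phi(f) with phi(t) = 1/(1 - t), so
[x^n] f = 7^n * (1/n) [t^(n-1)] phi(t)^n = 7^n * (1/n) [t^(n-1)] (1 - t)^(-n) = 7^n * (1/n) C(2n - 2, n - 1) = 7^n * C_{n-1}.
For n = 9: C_8 = C(16, 8) / 9 = 12870/9 = 1430.
With the 7^9 = 40353607 factor, the coefficient is 40353607 * 1430 = 57705658010.

57705658010


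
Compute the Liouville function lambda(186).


The Liouville function is lambda(k) = (-1)^Omega(k), where Omega(k) counts the prime factors of k with multiplicity.
Factoring: 186 = 2 * 3 * 31, so Omega(186) = 3.
lambda(186) = (-1)^3 = -1.

-1


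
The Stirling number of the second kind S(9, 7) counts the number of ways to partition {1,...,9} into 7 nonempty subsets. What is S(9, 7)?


Using the explicit formula S(n,k) = (1/k!) sum_{j=0}^{k} (-1)^(k-j) C(k,j) j^n:
S(9, 7) = 462
Equivalently, S(n,k) is n! times the coefficient of x^n in the EGF (e^x - 1)^k / k!.

462


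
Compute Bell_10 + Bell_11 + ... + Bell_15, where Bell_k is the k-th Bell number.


Recall Bell_k counts set partitions of a k-set (with Bell_0 = 1 by convention).
Bell_10 through Bell_15: 115975, 678570, 4213597, 27644437, 190899322, 1382958545
Sum = 115975 + 678570 + 4213597 + 27644437 + 190899322 + 1382958545 = 1606510446.

1606510446


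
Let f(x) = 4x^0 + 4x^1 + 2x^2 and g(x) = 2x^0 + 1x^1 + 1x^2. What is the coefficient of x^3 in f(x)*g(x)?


Cauchy product at x^3:
4*1 + 2*1
= 6

6


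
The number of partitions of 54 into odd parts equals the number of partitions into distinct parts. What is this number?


Computing partitions of 54 into odd parts (1, 3, 5, ...):
Using the generating function prod_{k>=0} 1/(1-x^(2k+1)),
the count is 5718

5718


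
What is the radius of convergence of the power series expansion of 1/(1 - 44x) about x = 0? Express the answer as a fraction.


Expanding 1/(1 - 44x) = sum_{k>=0} 44^k x^k, the series converges when |44x| < 1, i.e., |x| < 1/44.
So the radius of convergence is 1/44 = 1/44.

1/44


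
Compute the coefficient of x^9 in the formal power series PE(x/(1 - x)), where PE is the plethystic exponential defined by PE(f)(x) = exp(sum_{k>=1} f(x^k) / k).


For f(x) = x/(1 - x) we have
sum_{k>=1} f(x^k) / k = sum_{k>=1} (1/k) * x^k / (1 - x^k) = sum_{k, m >= 1} x^(k m) / k,
which after exponentiating simplifies to
PE(x/(1 - x)) = prod_{k>=1} 1 / (1 - x^k).
This is the generating function for the partition function p(n), so the coefficient of x^9 is p(9).
Computing p(9) by dynamic programming over parts 1, 2, ..., 9: p(9) = 30.

30


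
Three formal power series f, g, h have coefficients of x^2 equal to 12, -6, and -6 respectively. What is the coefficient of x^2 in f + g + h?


Series addition is componentwise:
12 + -6 + -6
= 0

0


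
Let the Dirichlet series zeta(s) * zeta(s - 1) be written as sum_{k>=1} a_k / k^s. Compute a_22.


Convolution gives a_k = sum_{d | k} d * 1 = sum_{d | k} d = sigma(k), the sum of positive divisors of k.
For k = 22, the divisors are 1, 2, 11, 22, so
sigma(22) = 1 + 2 + 11 + 22 = 36.

36


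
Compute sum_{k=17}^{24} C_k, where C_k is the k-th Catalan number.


C_17 through C_24: 129644790, 477638700, 1767263190, 6564120420, 24466267020, 91482563640, 343059613650, 1289904147324
Sum = 129644790 + 477638700 + 1767263190 + 6564120420 + 24466267020 + 91482563640 + 343059613650 + 1289904147324
= 1757851258734

1757851258734


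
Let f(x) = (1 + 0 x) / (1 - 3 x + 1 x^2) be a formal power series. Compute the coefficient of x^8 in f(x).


Write f(x) = sum_{k>=0} a_k x^k. Multiplying both sides by 1 - 3 x + 1 x^2 gives
(1 - 3 x + 1 x^2) sum_{k>=0} a_k x^k = 1 + 0 x.
Matching coefficients:
 x^0: a_0 = 1
 x^1: a_1 - 3 a_0 = 0  =>  a_1 = 3*1 + 0 = 3
 x^k (k >= 2): a_k = 3 a_{k-1} - 1 a_{k-2}.
Iterating: a_2 = 8, a_3 = 21, a_4 = 55, a_5 = 144, a_6 = 377, a_7 = 987, a_8 = 2584.
So the coefficient of x^8 is 2584.

2584


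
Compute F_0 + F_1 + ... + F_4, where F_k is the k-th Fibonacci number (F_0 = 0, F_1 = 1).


Use the identity sum_{k=0}^{N} F_k = F_{N+2} - 1 (which follows from F_{k+2} - F_{k+1} = F_k). Then
sum_{k=0}^{4} F_k = (F_{6} - 1) - (F_{1} - 1) = F_{6} - F_{1}.
Computing: F_{6} = 8, F_{1} = 1, so
Sum = 8 - 1 = 7.

7


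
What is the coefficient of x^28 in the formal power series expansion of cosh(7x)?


The Maclaurin series is cosh(t) = sum_{m>=0} t^(2m) / (2m)!, so substituting t = 7x, only even powers of x are nonzero, with coefficient of x^(2m) equal to 7^(2m) / (2m)!.
For x^28 the coefficient is 7^28/28! = 459986536544739960976801/304888344611713860501504000000 = 191581231380566414401/126983900296423931904000000.

191581231380566414401/126983900296423931904000000


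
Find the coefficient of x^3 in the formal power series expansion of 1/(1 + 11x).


Write 1/(1 + c x) = 1/(1 - (-c) x) and apply the geometric-series identity
1/(1 - y) = sum_{k>=0} y^k to get 1/(1 + c x) = sum_{k>=0} (-c)^k x^k.
So the coefficient of x^k is (-c)^k = (-1)^k * c^k.
Here c = 11 and k = 3:
(-11)^3 = -1 * 1331 = -1331

-1331


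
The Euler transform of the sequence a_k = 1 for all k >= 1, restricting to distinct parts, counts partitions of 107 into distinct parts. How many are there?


Partitions of 107 into distinct parts can be computed via generating function.
Product (1+x)(1+x^2)(1+x^3)...
The coefficient of x^107 = 789640

789640


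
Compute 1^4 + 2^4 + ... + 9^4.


This power sum has a closed form given by Faulhaber's formula
sum_{k=1}^{m} k^p = (1 / (p + 1)) * sum_{j=0}^{p} C(p + 1, j) B_j m^(p + 1 - j),
but for small m direct computation is fastest:
1 + 16 + 81 + 256 + 625 + 1296 + 2401 + 4096 + 6561 = 15333.

15333


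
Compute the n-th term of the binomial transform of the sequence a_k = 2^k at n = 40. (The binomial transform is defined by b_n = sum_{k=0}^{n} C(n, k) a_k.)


With a_k = 2^k, b_n = sum_{k=0}^{n} C(n, k) 2^k = (1 + 2)^n by the binomial theorem.
For n = 40: (1 + 2)^40 = 3^40 = 12157665459056928801.

12157665459056928801


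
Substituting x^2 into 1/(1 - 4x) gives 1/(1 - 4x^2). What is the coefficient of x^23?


Since 1/(1 - 4x^2) only has even powers of x,
the coefficient of x^23 (odd) is 0.

0


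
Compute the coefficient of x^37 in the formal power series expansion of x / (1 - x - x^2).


Let f(x) = sum_{k>=0} a_k x^k. Multiplying f(x) * (1 - x - x^2) = x and matching coefficients gives a_0 = 0, a_1 = 1, and a_k = a_{k-1} + a_{k-2} for k >= 2. These are the Fibonacci numbers F_k.
Iterating from F_0 = 0, F_1 = 1:
F_0=0, F_1=1, F_2=1, F_3=2, F_4=3, F_5=5, F_6=8, F_7=13, F_8=21, F_9=34, ...
F_37 = 24157817.

24157817


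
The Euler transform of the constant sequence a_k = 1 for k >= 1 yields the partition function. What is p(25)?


The Euler transform converts the sequence a_k = 1 into the number of integer partitions.
Using the recurrence or dynamic programming:
p(25) = 1958

1958


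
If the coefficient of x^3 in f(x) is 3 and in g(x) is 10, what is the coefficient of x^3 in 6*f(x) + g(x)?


Scalar multiplication scales coefficients: 6 * 3 = 18.
Then add the g coefficient: 18 + 10
= 28

28


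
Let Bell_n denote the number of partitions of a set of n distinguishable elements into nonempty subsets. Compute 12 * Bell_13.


Bell_13 can be computed from the Bell triangle or from Dobinski's identity Bell_n = (1/e) * sum_{k>=0} k^n / k!.
Computing Bell_13 = 27644437.
Then 12 * 27644437 = 331733244.

331733244


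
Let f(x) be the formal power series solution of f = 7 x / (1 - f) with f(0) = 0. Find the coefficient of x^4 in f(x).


Apply Lagrange inversion: f = 7 x * phi(f) with phi(t) = 1/(1 - t), so
[x^n] f = 7^n * (1/n) [t^(n-1)] phi(t)^n = 7^n * (1/n) [t^(n-1)] (1 - t)^(-n) = 7^n * (1/n) C(2n - 2, n - 1) = 7^n * C_{n-1}.
For n = 4: C_3 = C(6, 3) / 4 = 20/4 = 5.
With the 7^4 = 2401 factor, the coefficient is 2401 * 5 = 12005.

12005


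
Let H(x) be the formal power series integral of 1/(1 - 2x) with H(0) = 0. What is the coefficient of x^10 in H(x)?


1/(1 - 2x) = sum_{k>=0} 2^k x^k. Integrating termwise with H(0) = 0:
H(x) = sum_{k>=0} 2^k x^(k+1) / (k+1) = sum_{m>=1} 2^(m-1) x^m / m.
For m = 10: 2^9/10 = 512/10 = 256/5.

256/5


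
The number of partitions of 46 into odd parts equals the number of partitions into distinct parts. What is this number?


Computing partitions of 46 into odd parts (1, 3, 5, ...):
Using the generating function prod_{k>=0} 1/(1-x^(2k+1)),
the count is 2304

2304


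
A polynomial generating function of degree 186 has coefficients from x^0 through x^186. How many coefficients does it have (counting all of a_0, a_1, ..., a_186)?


A polynomial of degree 186 takes the form a_0 + a_1 x + ... + a_186 x^186.
The number of coefficients is 186 + 1 = 187.

187


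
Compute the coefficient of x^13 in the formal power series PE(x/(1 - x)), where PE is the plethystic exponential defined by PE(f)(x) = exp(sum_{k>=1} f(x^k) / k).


For f(x) = x/(1 - x) we have
sum_{k>=1} f(x^k) / k = sum_{k>=1} (1/k) * x^k / (1 - x^k) = sum_{k, m >= 1} x^(k m) / k,
which after exponentiating simplifies to
PE(x/(1 - x)) = prod_{k>=1} 1 / (1 - x^k).
This is the generating function for the partition function p(n), so the coefficient of x^13 is p(13).
Computing p(13) by dynamic programming over parts 1, 2, ..., 13: p(13) = 101.

101


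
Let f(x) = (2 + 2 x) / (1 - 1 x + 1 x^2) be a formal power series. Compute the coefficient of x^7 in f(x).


Write f(x) = sum_{k>=0} a_k x^k. Multiplying both sides by 1 - 1 x + 1 x^2 gives
(1 - 1 x + 1 x^2) sum_{k>=0} a_k x^k = 2 + 2 x.
Matching coefficients:
 x^0: a_0 = 2
 x^1: a_1 - 1 a_0 = 2  =>  a_1 = 1*2 + 2 = 4
 x^k (k >= 2): a_k = 1 a_{k-1} - 1 a_{k-2}.
Iterating: a_2 = 2, a_3 = -2, a_4 = -4, a_5 = -2, a_6 = 2, a_7 = 4.
So the coefficient of x^7 is 4.

4


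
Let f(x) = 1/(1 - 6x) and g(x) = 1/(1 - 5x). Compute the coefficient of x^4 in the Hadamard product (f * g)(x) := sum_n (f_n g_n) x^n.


f has coefficients f_k = 6^k and g has coefficients g_k = 5^k, so the Hadamard product has coefficient (f*g)_k = 6^k * 5^k = 30^k.
For k = 4: 30^4 = 810000.

810000


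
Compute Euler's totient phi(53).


phi(n) counts integers in [1, n] coprime to n. Using the multiplicative formula phi(n) = n * prod_{p | n} (1 - 1/p):
53 = 53, so
phi(53) = 53 * (1 - 1/53) = 52.

52


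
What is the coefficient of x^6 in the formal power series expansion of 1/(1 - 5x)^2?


The general identity 1/(1 - c x)^r = sum_{k>=0} c^k C(k + r - 1, r - 1) x^k follows by substituting y = c x into 1/(1 - y)^r = sum_{k>=0} C(k + r - 1, r - 1) y^k.
For c = 5, r = 2, k = 6:
5^6 * C(7, 1) = 15625 * 7 = 109375.

109375


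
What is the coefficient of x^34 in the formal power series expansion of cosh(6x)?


The Maclaurin series is cosh(t) = sum_{m>=0} t^(2m) / (2m)!, so substituting t = 6x, only even powers of x are nonzero, with coefficient of x^(2m) equal to 6^(2m) / (2m)!.
For x^34 the coefficient is 6^34/34! = 286511799958070431838109696/295232799039604140847618609643520000000 = 4649045868/4790556007375654140625.

4649045868/4790556007375654140625


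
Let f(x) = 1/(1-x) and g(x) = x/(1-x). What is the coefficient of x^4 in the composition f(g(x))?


First simplify the composition: f(g(x)) = 1/(1 - x/(1-x)) = (1-x)/((1-x) - x) = (1-x)/(1-2x).
Now extract the coefficient. Write (1-x)/(1-2x) = 1/(1-2x) - x/(1-2x).
The coefficient of x^n in 1/(1-2x) is 2^n, and in x/(1-2x) is 2^(n-1) (for n >= 1).
So the coefficient of x^4 is 2^4 - 2^3 = 16 - 8 = 8.

8


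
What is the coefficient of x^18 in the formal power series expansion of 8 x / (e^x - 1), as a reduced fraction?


The exponential generating function for Bernoulli numbers is
x / (e^x - 1) = sum_{k>=0} B_k x^k / k!.
So the coefficient of x^18 in 8 x / (e^x - 1) is 8 B_18 / 18!.
Computing: B_18 = 43867/798, 18! = 6402373705728000, giving
8 * 43867/798 / 6402373705728000 = 43867/638636777146368000.

43867/638636777146368000


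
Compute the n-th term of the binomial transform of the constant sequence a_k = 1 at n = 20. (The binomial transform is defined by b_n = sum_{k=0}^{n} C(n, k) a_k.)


With a_k = 1 for all k, b_n = sum_{k=0}^{n} C(n, k) = 2^n by the binomial theorem.
For n = 20: 2^20 = 1048576.

1048576


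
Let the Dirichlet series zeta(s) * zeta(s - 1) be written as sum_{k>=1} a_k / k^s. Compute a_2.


Convolution gives a_k = sum_{d | k} d * 1 = sum_{d | k} d = sigma(k), the sum of positive divisors of k.
For k = 2, the divisors are 1, 2, so
sigma(2) = 1 + 2 = 3.

3


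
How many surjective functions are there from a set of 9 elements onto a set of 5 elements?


By inclusion-exclusion on which target elements are missed, the number of surjections from an n-set onto a k-set is
surj(n, k) = sum_{j=0}^{k} (-1)^j C(k, j) (k - j)^n.
Equivalently surj(n, k) = k! * S(n, k), where S(n, k) is the Stirling number of the second kind.
For n = 9, k = 5:
S(9, 5) = 6951, so
surj = 5! * 6951 = 120 * 6951 = 834120.

834120


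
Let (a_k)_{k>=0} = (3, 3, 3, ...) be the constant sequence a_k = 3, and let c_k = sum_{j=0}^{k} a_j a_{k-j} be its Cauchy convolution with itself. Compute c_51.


Since a_j = 3 for all j >= 0, the convolution sum becomes
c_k = sum_{j=0}^{k} 3 * 3 = 9 * (k + 1).
Equivalently, the generating function of (a_k) is 3/(1 - x) and its square is 9/(1 - x)^2 = sum_{k>=0} 9(k + 1) x^k.
For k = 51: 9 * 52 = 468.

468


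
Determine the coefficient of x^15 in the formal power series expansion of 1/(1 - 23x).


The geometric series identity gives 1/(1 - c x) = sum_{k>=0} c^k x^k, so the coefficient of x^k is c^k.
Here c = 23 and k = 15.
Computing: 23^15 = 266635235464391245607

266635235464391245607


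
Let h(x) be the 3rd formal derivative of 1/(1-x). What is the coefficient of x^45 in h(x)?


Differentiating 3 times: d^3/dx^3 [1/(1-x)] = 3!/(1-x)^4.
The expansion 1/(1-x)^4 = sum_{k>=0} C(k+3, 3) x^k, so the coefficient of x^n in 3!/(1-x)^4 is 3! * C(n+3, 3).
For n = 45: 6 * C(48, 3) = 6 * 17296 = 103776

103776


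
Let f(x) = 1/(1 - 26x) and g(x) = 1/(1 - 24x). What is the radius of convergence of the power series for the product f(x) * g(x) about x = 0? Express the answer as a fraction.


The radius of 1/(1 - 26x) is 1/26 (nearest singularity at x = 1/26), and the radius of 1/(1 - 24x) is 1/24.
The product f(x)*g(x) = 1/((1 - 26x)(1 - 24x)) has singularities at both 1/26 and 1/24, so its radius of convergence is the distance to the nearest one:
min(1/26, 1/24) = 1/26.

1/26


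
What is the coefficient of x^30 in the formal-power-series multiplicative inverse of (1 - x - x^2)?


Let the inverse be f(x) = sum_{k>=0} a_k x^k. From f(x) * (1 - x - x^2) = 1 and matching coefficients:
 x^0: a_0 = 1.
 x^1: a_1 - a_0 = 0, so a_1 = 1.
 x^k (k >= 2): a_k - a_{k-1} - a_{k-2} = 0, i.e. a_k = a_{k-1} + a_{k-2}.
This is the Fibonacci-type recurrence shifted so that a_0 = a_1 = 1.
Iterating: a_0=1, a_1=1, a_2=2, a_3=3, a_4=5, a_5=8, a_6=13, a_7=21, a_8=34, a_9=55, ...
a_30 = 1346269.

1346269


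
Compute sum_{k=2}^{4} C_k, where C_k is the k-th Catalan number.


C_2 through C_4: 2, 5, 14
Sum = 2 + 5 + 14
= 21

21


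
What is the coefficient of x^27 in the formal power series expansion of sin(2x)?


The Maclaurin series is sin(t) = sum_{k>=0} (-1)^k t^(2k+1) / (2k+1)!, so substituting t = 2x, only odd powers of x are nonzero, with coefficient of x^(2k+1) equal to (-1)^k 2^(2k+1) / (2k+1)!.
Write 27 = 2*13 + 1, giving the coefficient (-1)^13 * 2^27 / 27! = -134217728/10888869450418352160768000000 = -16/1298054391195577640625.

-16/1298054391195577640625


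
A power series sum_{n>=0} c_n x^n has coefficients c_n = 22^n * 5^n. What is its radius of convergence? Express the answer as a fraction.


By the root test (Cauchy-Hadamard), the radius is R = 1 / limsup_n |c_n|^(1/n).
Here |c_n|^(1/n) = (22^n * 5^n)^(1/n) = 22 * 5 = 110 for all n.
So R = 1/110 = 1/110.

1/110


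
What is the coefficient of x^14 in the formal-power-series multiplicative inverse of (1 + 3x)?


The inverse is 1/(1 + 3x). Apply the geometric identity 1/(1 - y) = sum_{k>=0} y^k with y = -3x:
1/(1 + 3x) = sum_{k>=0} (-3)^k x^k.
So the coefficient of x^14 is (-3)^14 = 4782969.

4782969


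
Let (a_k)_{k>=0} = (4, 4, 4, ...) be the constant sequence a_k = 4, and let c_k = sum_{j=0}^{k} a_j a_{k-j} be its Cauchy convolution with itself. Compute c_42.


Since a_j = 4 for all j >= 0, the convolution sum becomes
c_k = sum_{j=0}^{k} 4 * 4 = 16 * (k + 1).
Equivalently, the generating function of (a_k) is 4/(1 - x) and its square is 16/(1 - x)^2 = sum_{k>=0} 16(k + 1) x^k.
For k = 42: 16 * 43 = 688.

688


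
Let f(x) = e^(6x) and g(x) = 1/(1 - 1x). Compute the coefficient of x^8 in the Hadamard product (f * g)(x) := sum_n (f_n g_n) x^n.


Expanding: f_k = 6^k/k! (from e^(6x)) and g_k = 1^k (from 1/(1 - 1x)). So the Hadamard coefficient (f * g)_k = 6^k 1^k / k! = (6)^k / k!.
For k = 8: 6^8/8! = 1679616/40320 = 1458/35.

1458/35


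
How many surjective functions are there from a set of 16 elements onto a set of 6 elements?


By inclusion-exclusion on which target elements are missed, the number of surjections from an n-set onto a k-set is
surj(n, k) = sum_{j=0}^{k} (-1)^j C(k, j) (k - j)^n.
Equivalently surj(n, k) = k! * S(n, k), where S(n, k) is the Stirling number of the second kind.
For n = 16, k = 6:
S(16, 6) = 2734926558, so
surj = 6! * 2734926558 = 720 * 2734926558 = 1969147121760.

1969147121760


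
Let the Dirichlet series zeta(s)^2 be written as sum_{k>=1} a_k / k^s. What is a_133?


The Dirichlet convolution of the constant function 1 with itself gives (1 * 1)(k) = sum_{d | k} 1 = d(k), the number of positive divisors of k.
Since zeta(s) = sum_{k>=1} 1/k^s, we have zeta(s)^2 = sum_{k>=1} d(k)/k^s, so a_k = d(k).
For k = 133: the divisors are 1, 7, 19, 133.
Count = 4.

4


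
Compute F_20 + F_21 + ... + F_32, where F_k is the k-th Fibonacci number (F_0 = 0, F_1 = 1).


Use the identity sum_{k=0}^{N} F_k = F_{N+2} - 1 (which follows from F_{k+2} - F_{k+1} = F_k). Then
sum_{k=20}^{32} F_k = (F_{34} - 1) - (F_{21} - 1) = F_{34} - F_{21}.
Computing: F_{34} = 5702887, F_{21} = 10946, so
Sum = 5702887 - 10946 = 5691941.

5691941


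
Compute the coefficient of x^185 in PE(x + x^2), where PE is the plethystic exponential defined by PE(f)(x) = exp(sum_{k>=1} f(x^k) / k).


With f(x) = x + x^2, the exponent is sum_{k>=1} (x^k + x^(2k)) / k = -ln(1 - x) - ln(1 - x^2). Exponentiating:
PE(x + x^2) = 1 / ((1 - x)(1 - x^2)).
This is the generating function for partitions of n into parts of size 1 or 2. The number of 2's can be any j in 0..92, and the rest are 1's, so
[x^185] = floor(185/2) + 1 = 93.

93


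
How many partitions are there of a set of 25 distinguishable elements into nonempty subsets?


Bell_25 can be computed from the Bell triangle or from Dobinski's identity Bell_n = (1/e) * sum_{k>=0} k^n / k!.
Computing Bell_25 = 4638590332229999353.

4638590332229999353


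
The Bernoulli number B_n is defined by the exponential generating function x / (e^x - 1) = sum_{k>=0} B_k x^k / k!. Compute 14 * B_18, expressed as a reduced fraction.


Bernoulli numbers can also be computed recursively via B_0 = 1 and sum_{j=0}^{m} C(m+1, j) B_j = 0 for m >= 1. Odd-index Bernoulli numbers vanish for k >= 3.
Computing B_18 = 43867/798, so 14 * B_18 = 14 * 43867/798 = 43867/57.

43867/57


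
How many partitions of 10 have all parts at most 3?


Using the generating function (1-x)^(-1)(1-x^2)^(-1)(1-x^3)^(-1),
the coefficient of x^10 counts these restricted partitions.
Result = 14

14


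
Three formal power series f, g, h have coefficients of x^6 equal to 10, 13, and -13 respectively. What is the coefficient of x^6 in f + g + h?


Series addition is componentwise:
10 + 13 + -13
= 10

10


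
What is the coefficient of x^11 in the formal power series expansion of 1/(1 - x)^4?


The expansion 1/(1 - x)^r = sum_{k>=0} C(k + r - 1, r - 1) x^k follows from the multiset / negative-binomial theorem (or from repeated differentiation of the geometric series).
For r = 4 and k = 11:
C(14, 3) = 87178291200 / (6 * 39916800) = 364.

364


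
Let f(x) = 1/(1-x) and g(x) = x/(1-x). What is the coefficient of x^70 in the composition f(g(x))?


First simplify the composition: f(g(x)) = 1/(1 - x/(1-x)) = (1-x)/((1-x) - x) = (1-x)/(1-2x).
Now extract the coefficient. Write (1-x)/(1-2x) = 1/(1-2x) - x/(1-2x).
The coefficient of x^n in 1/(1-2x) is 2^n, and in x/(1-2x) is 2^(n-1) (for n >= 1).
So the coefficient of x^70 is 2^70 - 2^69 = 1180591620717411303424 - 590295810358705651712 = 590295810358705651712.

590295810358705651712


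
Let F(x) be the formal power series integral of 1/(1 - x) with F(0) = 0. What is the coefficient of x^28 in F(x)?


1/(1 - x) = sum_{k>=0} x^k. Integrating termwise and using F(0) = 0 gives
F(x) = sum_{k>=0} x^(k+1) / (k+1) = sum_{m>=1} x^m / m = -ln(1 - x).
So the coefficient of x^28 is 1/28 = 1/28.

1/28


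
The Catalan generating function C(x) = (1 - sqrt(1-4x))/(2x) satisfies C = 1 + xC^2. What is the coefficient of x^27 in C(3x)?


Substituting x -> 3x scales the n-th coefficient by 3^n, so [x^27] C(3x) = 3^27 * C_27.
C_27 = C(2*27, 27)/(28) = 1946939425648112/28 = 69533550916004.
So 3^27 * 69533550916004 = 7625597484987 * 69533550916004 = 530234870987295612488031948.

530234870987295612488031948


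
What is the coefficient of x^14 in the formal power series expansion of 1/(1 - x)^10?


The negative binomial / multiset identity is
1/(1 - x)^r = sum_{k>=0} C(k + r - 1, r - 1) x^k.
Here r = 10 and k = 14, so the coefficient is
C(14 + 9, 9) = C(23, 9)
= 817190

817190
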